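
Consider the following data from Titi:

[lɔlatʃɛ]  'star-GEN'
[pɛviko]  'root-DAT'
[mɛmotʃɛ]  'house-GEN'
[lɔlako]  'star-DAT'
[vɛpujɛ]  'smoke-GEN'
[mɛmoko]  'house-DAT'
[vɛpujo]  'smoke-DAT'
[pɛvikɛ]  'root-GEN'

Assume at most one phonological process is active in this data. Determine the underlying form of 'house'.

/mɛmotʃ/

The root 'house' surfaces as [mɛmotʃɛ] and [mɛmoko], with a stem-final [tʃ] ~ [k] alternation.
The stem 'root' ([pɛvikɛ], [pɛviko]) shows [k] unchanged in both environments, so [k] cannot be basic with [tʃ] derived before the GEN suffix.
Therefore /tʃ/ is basic and [k] is derived by depalatalization (palato-alveolar /tʃ/ becomes [k] when no front vowel follows).
Hence 'house' is /mɛmotʃ/ underlyingly.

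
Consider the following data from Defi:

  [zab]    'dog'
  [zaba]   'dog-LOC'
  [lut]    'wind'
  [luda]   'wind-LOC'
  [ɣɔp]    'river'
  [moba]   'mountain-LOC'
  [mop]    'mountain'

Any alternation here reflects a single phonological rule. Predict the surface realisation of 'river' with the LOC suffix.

The root 'mountain' surfaces as [moba] and [mop], with a stem-final [b] ~ [p] alternation.
Compare 'dog', with invariant [b] in [zaba] and [zab]: an analysis with underlying /b/ and a rule producing [p] in isolation would wrongly predict alternation here too.
The alternation reflects intervocalic voicing: voiceless stops become voiced between vowels. /p/ is underlying.
The one attested form of 'river', [ɣɔp], shows underlying /ɣɔp/. Applying the same rule between vowels gives [ɣɔba].

[ɣɔba]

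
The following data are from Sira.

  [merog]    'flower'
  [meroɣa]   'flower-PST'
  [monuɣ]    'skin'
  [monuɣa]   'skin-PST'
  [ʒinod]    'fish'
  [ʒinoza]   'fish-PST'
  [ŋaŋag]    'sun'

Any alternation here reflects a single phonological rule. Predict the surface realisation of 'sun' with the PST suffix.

[ŋaŋaɣa]

In [merog] and [meroɣa] the final segment of 'flower' alternates: [g] ~ [ɣ].
The stem 'skin' ([monuɣ], [monuɣa]) shows [ɣ] unchanged in both environments, so [ɣ] cannot be basic with [g] derived in isolation.
The alternation reflects intervocalic spirantization: voiced stops become fricatives between vowels. /g/ is underlying.
From [ŋaŋag] the stem 'sun' is /ŋaŋag/; between vowels this yields [ŋaŋaɣa].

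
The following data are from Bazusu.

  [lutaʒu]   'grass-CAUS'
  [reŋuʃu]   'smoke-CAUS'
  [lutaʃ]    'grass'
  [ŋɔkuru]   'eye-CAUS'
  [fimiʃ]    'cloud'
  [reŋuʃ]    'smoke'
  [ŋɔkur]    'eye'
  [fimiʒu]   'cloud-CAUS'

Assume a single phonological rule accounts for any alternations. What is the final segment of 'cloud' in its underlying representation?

/ʒ/

The root 'cloud' surfaces as [fimiʃ] and [fimiʒu], with a stem-final [ʃ] ~ [ʒ] alternation.
The stem 'smoke' ([reŋuʃ], [reŋuʃu]) shows [ʃ] unchanged in both environments, so [ʃ] cannot be basic with [ʒ] derived before the CAUS suffix.
Therefore /ʒ/ is basic and [ʃ] is derived by word-final obstruent devoicing (voiced obstruents become voiceless word-finally).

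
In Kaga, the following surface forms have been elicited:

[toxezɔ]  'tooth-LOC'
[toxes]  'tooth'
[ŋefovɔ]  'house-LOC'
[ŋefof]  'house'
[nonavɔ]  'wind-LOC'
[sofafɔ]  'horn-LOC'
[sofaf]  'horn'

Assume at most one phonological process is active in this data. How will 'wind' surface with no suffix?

[nonaf]

The stem for 'house' ends in [v] in [ŋefovɔ] but [f] in [ŋefof].
Compare 'horn', with invariant [f] in [sofafɔ] and [sofaf]: an analysis with underlying /f/ and a rule producing [v] before the LOC suffix would wrongly predict alternation here too.
So /v/ is underlying, and a rule of word-final obstruent devoicing — voiced obstruents become voiceless word-finally — gives [f].
The one attested form of 'wind', [nonavɔ], shows underlying /nonav/. Applying the same rule word-finally gives [nonaf].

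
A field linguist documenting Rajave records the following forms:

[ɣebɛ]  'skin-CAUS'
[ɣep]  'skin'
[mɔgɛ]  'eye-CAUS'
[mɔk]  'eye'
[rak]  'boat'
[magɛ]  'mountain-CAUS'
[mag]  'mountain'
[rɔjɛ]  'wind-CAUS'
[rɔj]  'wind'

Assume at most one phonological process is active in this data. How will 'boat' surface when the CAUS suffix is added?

The stem for 'eye' ends in [g] in [mɔgɛ] but [k] in [mɔk].
If /g/ were underlying and a rule turned it into [k] in isolation, 'mountain' would also alternate; but it has [g] in both [magɛ] and [mag].
The alternation reflects intervocalic voicing: voiceless stops become voiced between vowels. /k/ is underlying.
The one attested form of 'boat', [rak], shows underlying /rak/. Applying the same rule between vowels gives [ragɛ].

[ragɛ]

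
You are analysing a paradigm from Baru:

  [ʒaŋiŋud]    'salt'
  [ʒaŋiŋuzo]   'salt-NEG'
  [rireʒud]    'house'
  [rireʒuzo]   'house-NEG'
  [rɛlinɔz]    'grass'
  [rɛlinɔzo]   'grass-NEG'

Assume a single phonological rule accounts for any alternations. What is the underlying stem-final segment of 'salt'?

The root 'salt' surfaces as [ʒaŋiŋud] and [ʒaŋiŋuzo], with a stem-final [d] ~ [z] alternation.
But 'grass' keeps [z] in both environments ([rɛlinɔz], [rɛlinɔzo]), so there is no rule changing /z/ to [d] in isolation.
The alternation reflects intervocalic spirantization: voiced stops become fricatives between vowels. /d/ is underlying.

/d/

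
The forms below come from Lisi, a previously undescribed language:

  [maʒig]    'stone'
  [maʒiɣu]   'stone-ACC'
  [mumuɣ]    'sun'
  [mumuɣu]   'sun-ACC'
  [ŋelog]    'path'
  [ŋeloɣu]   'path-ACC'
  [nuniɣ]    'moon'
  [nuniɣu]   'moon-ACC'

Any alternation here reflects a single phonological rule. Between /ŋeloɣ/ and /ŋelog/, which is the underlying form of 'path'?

/ŋelog/

The stem for 'path' ends in [g] in [ŋelog] but [ɣ] in [ŋeloɣu].
The stem 'sun' ([mumuɣ], [mumuɣu]) shows [ɣ] unchanged in both environments, so [ɣ] cannot be basic with [g] derived in isolation.
The alternation reflects intervocalic spirantization: voiced stops become fricatives between vowels. /g/ is underlying.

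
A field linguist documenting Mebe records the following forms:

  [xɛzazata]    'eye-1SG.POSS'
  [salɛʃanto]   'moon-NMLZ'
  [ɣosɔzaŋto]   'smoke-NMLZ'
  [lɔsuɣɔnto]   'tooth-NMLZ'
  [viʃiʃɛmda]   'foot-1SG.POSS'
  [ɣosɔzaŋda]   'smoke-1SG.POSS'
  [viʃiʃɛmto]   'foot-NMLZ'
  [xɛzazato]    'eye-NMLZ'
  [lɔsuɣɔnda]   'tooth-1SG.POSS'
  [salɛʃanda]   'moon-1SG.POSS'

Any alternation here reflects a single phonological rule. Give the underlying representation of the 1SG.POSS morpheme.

/-da/

The 1SG.POSS suffix surfaces as [-da] and [-ta], depending on the final segment of the stem.
By contrast the NMLZ suffix keeps its initial [t] throughout — that segment must be underlying.
The 1SG.POSS suffix is therefore /-da/ underlyingly, with post-vocalic devoicing: voiced stops become voiceless after a vowel.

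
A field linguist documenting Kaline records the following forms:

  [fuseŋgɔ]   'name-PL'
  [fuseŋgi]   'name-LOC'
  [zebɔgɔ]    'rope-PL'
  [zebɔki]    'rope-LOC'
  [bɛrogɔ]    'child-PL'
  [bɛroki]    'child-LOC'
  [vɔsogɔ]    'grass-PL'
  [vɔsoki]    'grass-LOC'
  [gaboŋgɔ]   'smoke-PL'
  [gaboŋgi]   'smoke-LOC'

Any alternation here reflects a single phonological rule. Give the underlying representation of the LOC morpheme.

The LOC morpheme has two allomorphs, [-gi] and [-ki].
By contrast the PL suffix keeps its initial [g] throughout — that segment must be underlying.
The LOC suffix is therefore /-ki/ underlyingly, with post-nasal voicing: voiceless stops become voiced after a nasal.

/-ki/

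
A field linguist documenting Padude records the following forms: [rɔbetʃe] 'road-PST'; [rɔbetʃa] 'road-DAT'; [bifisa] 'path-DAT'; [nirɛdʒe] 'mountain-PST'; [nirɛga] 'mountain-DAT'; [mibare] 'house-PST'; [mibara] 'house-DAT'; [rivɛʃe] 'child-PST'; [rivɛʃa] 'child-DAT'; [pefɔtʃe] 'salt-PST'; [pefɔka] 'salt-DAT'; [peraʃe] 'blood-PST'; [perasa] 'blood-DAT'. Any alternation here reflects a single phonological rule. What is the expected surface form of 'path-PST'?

In [peraʃe] and [perasa] the final segment of 'blood' alternates: [ʃ] ~ [s].
The stem 'child' ([rivɛʃe], [rivɛʃa]) shows [ʃ] unchanged in both environments, so [ʃ] cannot be basic with [s] derived before the DAT suffix.
The alternation reflects palatalization before a front vowel: /k/, /g/ and /s/ become palato-alveolar [tʃ], [dʒ] and [ʃ] before a front vowel. /s/ is underlying.
From [bifisa] the stem 'path' is /bifis/; before a front vowel this yields [bifiʃe].

[bifiʃe]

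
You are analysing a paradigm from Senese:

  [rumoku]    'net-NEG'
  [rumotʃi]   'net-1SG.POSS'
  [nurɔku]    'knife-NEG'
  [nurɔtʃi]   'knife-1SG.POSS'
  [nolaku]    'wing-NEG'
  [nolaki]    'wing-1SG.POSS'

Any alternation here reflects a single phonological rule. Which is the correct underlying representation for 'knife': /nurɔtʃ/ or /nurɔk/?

/nurɔtʃ/

'knife' shows [k] ~ [tʃ] at the end of the stem ([nurɔku] vs [nurɔtʃi]).
If /k/ were underlying and a rule turned it into [tʃ] before the 1SG.POSS suffix, 'wing' would also alternate; but it has [k] in both [nolaku] and [nolaki].
Therefore /tʃ/ is basic and [k] is derived by depalatalization (palato-alveolar /tʃ/ becomes [k] when no front vowel follows).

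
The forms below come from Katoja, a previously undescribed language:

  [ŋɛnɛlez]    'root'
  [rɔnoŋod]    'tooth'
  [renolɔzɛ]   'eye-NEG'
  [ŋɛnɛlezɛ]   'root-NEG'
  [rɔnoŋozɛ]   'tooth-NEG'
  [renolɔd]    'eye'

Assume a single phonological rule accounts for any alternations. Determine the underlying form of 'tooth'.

'tooth' shows [d] ~ [z] at the end of the stem ([rɔnoŋod] vs [rɔnoŋozɛ]).
The stem 'root' ([ŋɛnɛlez], [ŋɛnɛlezɛ]) shows [z] unchanged in both environments, so [z] cannot be basic with [d] derived in isolation.
Therefore /d/ is basic and [z] is derived by intervocalic spirantization (voiced stops become fricatives between vowels).

/rɔnoŋod/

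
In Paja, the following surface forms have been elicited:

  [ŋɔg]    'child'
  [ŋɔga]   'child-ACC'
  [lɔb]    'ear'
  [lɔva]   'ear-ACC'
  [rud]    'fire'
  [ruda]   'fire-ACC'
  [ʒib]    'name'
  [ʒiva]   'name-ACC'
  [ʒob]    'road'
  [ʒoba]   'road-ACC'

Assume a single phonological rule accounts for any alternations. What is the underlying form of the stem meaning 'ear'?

In [lɔb] and [lɔva] the final segment of 'ear' alternates: [b] ~ [v].
Compare 'road', with invariant [b] in [ʒob] and [ʒoba]: an analysis with underlying /b/ and a rule producing [v] before the ACC suffix would wrongly predict alternation here too.
The alternation reflects word-final hardening: voiced fricatives become stops word-finally. /v/ is underlying.
Hence 'ear' is /lɔv/ underlyingly.

/lɔv/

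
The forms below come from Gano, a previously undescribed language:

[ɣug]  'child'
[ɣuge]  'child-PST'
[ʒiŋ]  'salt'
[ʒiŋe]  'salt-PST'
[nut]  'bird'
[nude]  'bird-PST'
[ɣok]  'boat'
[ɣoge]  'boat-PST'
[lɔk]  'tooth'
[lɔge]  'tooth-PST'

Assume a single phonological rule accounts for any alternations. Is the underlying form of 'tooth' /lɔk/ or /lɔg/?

/lɔk/

'tooth' shows [k] ~ [g] at the end of the stem ([lɔk] vs [lɔge]).
The stem 'child' ([ɣug], [ɣuge]) shows [g] unchanged in both environments, so [g] cannot be basic with [k] derived in isolation.
The underlying segment must be /k/; voiceless stops become voiced between vowels, yielding [g] there.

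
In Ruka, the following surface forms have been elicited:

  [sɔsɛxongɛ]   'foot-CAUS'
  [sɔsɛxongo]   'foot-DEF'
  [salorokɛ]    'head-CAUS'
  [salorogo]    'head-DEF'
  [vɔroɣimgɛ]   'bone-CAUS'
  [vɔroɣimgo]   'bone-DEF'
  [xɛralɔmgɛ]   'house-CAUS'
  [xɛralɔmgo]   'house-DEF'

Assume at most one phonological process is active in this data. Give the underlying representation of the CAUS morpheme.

The CAUS morpheme has two allomorphs, [-gɛ] and [-kɛ].
The DEF suffix, which begins with [g], is invariant after every stem; so [g] is not altered by any rule here.
So the underlying form is /-kɛ/, and voiceless stops become voiced after a nasal.

/-kɛ/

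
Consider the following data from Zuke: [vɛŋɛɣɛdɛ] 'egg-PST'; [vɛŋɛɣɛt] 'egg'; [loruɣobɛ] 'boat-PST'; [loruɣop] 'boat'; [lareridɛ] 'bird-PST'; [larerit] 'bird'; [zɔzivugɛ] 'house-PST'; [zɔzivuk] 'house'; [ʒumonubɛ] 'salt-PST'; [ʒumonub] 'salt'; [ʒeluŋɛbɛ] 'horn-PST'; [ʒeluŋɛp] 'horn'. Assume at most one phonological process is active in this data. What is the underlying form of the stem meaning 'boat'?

The stem for 'boat' ends in [b] in [loruɣobɛ] but [p] in [loruɣop].
The stem 'salt' ([ʒumonubɛ], [ʒumonub]) shows [b] unchanged in both environments, so [b] cannot be basic with [p] derived in isolation.
Therefore /p/ is basic and [b] is derived by intervocalic voicing (voiceless stops become voiced between vowels).

/loruɣop/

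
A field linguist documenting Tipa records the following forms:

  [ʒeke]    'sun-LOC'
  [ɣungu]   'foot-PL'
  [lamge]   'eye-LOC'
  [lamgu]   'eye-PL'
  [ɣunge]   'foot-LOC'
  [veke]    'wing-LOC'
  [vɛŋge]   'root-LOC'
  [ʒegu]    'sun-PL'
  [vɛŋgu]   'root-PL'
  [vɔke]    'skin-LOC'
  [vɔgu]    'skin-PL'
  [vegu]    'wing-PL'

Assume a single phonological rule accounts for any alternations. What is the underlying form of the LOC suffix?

/-ke/

The LOC morpheme has two allomorphs, [-ge] and [-ke].
The PL suffix, which begins with [g], is invariant after every stem; so [g] is not altered by any rule here.
So the underlying form is /-ke/, and voiceless stops become voiced after a nasal.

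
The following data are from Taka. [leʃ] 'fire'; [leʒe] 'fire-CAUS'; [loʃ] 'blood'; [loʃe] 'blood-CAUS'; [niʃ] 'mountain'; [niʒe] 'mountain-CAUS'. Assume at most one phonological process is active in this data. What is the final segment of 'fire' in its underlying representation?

/ʒ/

'fire' shows [ʃ] ~ [ʒ] at the end of the stem ([leʃ] vs [leʒe]).
If /ʃ/ were underlying and a rule turned it into [ʒ] before the CAUS suffix, 'blood' would also alternate; but it has [ʃ] in both [loʃ] and [loʃe].
The alternation reflects word-final obstruent devoicing: voiced obstruents become voiceless word-finally. /ʒ/ is underlying.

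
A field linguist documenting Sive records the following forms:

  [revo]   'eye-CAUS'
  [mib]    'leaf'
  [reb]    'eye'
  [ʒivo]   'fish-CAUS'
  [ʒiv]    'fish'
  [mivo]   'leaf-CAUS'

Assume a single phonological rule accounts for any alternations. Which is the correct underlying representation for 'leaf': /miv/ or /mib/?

The stem for 'leaf' ends in [v] in [mivo] but [b] in [mib].
But 'fish' keeps [v] in both environments ([ʒivo], [ʒiv]), so there is no rule changing /v/ to [b] in isolation.
Therefore /b/ is basic and [v] is derived by intervocalic spirantization (voiced stops become fricatives between vowels).

/mib/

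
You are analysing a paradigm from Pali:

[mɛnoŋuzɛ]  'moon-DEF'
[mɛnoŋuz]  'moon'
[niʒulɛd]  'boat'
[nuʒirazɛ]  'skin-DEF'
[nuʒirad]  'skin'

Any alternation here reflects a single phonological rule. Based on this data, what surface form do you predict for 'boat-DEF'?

The stem for 'skin' ends in [z] in [nuʒirazɛ] but [d] in [nuʒirad].
If /z/ were underlying and a rule turned it into [d] in isolation, 'moon' would also alternate; but it has [z] in both [mɛnoŋuzɛ] and [mɛnoŋuz].
Therefore /d/ is basic and [z] is derived by intervocalic spirantization (voiced stops become fricatives between vowels).
From [niʒulɛd] the stem 'boat' is /niʒulɛd/; between vowels this yields [niʒulɛzɛ].

[niʒulɛzɛ]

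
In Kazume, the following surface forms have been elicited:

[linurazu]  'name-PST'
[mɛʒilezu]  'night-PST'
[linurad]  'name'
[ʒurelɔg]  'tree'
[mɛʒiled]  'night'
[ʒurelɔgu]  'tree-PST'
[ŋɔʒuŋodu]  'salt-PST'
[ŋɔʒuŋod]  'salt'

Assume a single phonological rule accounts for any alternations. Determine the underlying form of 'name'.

'name' shows [d] ~ [z] at the end of the stem ([linurad] vs [linurazu]).
But 'salt' keeps [d] in both environments ([ŋɔʒuŋod], [ŋɔʒuŋodu]), so there is no rule changing /d/ to [z] before the PST suffix.
Therefore /z/ is basic and [d] is derived by word-final hardening (voiced fricatives become stops word-finally).
Hence 'name' is /linuraz/ underlyingly.

/linuraz/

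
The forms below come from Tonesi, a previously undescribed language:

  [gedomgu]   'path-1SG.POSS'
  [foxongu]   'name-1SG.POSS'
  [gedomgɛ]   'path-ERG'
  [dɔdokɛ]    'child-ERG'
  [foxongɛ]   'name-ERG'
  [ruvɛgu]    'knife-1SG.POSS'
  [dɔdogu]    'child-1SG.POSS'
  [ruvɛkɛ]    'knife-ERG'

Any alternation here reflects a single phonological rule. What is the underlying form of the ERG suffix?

The ERG suffix surfaces as [-gɛ] and [-kɛ], depending on the final segment of the stem.
By contrast the 1SG.POSS suffix keeps its initial [g] throughout — that segment must be underlying.
So the underlying form is /-kɛ/, and voiceless stops become voiced after a nasal.

/-kɛ/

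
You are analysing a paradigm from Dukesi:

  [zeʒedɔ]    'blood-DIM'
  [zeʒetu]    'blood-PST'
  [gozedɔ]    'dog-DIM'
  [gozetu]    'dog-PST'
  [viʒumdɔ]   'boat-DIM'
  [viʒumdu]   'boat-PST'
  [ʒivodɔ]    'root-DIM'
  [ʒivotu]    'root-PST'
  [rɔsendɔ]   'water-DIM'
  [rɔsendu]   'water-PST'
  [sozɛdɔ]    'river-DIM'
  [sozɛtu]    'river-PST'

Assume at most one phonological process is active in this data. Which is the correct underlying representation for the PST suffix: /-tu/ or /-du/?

/-tu/

The PST suffix surfaces as [-du] and [-tu], depending on the final segment of the stem.
The DIM suffix, which begins with [d], is invariant after every stem; so [d] is not altered by any rule here.
So the underlying form is /-tu/, and voiceless stops become voiced after a nasal.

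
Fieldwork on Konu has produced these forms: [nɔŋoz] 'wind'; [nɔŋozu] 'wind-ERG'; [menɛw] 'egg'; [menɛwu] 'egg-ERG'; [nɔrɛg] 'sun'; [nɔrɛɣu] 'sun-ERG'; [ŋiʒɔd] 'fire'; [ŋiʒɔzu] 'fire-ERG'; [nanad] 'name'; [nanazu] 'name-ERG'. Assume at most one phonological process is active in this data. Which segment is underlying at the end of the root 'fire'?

The root 'fire' surfaces as [ŋiʒɔd] and [ŋiʒɔzu], with a stem-final [d] ~ [z] alternation.
But 'wind' keeps [z] in both environments ([nɔŋoz], [nɔŋozu]), so there is no rule changing /z/ to [d] in isolation.
The underlying segment must be /d/; voiced stops become fricatives between vowels, yielding [z] there.

/d/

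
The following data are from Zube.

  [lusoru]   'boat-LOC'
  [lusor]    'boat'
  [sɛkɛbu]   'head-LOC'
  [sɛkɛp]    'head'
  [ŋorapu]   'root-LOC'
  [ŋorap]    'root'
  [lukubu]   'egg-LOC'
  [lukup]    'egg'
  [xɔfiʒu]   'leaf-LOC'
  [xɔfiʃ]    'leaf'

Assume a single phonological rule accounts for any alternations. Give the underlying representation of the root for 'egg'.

The stem for 'egg' ends in [b] in [lukubu] but [p] in [lukup].
Compare 'root', with invariant [p] in [ŋorapu] and [ŋorap]: an analysis with underlying /p/ and a rule producing [b] before the LOC suffix would wrongly predict alternation here too.
Therefore /b/ is basic and [p] is derived by word-final obstruent devoicing (voiced obstruents become voiceless word-finally).
So 'egg' = /lukub/.

/lukub/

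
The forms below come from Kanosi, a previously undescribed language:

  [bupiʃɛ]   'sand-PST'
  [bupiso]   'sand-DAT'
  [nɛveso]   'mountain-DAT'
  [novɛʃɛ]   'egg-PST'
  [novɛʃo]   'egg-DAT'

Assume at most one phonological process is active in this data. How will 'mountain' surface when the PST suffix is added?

[nɛveʃɛ]

The stem for 'sand' ends in [ʃ] in [bupiʃɛ] but [s] in [bupiso].
If /ʃ/ were underlying and a rule turned it into [s] before the DAT suffix, 'egg' would also alternate; but it has [ʃ] in both [novɛʃɛ] and [novɛʃo].
Therefore /s/ is basic and [ʃ] is derived by palatalization before a front vowel (/s/ becomes palato-alveolar [ʃ] before a front vowel).
From [nɛveso] the stem 'mountain' is /nɛves/; before a front vowel this yields [nɛveʃɛ].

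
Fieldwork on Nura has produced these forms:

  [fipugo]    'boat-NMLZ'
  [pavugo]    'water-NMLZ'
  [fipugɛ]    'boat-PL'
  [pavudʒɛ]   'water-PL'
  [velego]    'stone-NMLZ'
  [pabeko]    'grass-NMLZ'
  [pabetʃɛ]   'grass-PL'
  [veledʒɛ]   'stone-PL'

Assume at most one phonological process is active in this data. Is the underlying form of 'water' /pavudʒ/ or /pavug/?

/pavudʒ/

'water' shows [g] ~ [dʒ] at the end of the stem ([pavugo] vs [pavudʒɛ]).
If /g/ were underlying and a rule turned it into [dʒ] before the PL suffix, 'boat' would also alternate; but it has [g] in both [fipugo] and [fipugɛ].
The alternation reflects depalatalization: palato-alveolar /tʃ/ and /dʒ/ become [k] and [g] when no front vowel follows. /dʒ/ is underlying.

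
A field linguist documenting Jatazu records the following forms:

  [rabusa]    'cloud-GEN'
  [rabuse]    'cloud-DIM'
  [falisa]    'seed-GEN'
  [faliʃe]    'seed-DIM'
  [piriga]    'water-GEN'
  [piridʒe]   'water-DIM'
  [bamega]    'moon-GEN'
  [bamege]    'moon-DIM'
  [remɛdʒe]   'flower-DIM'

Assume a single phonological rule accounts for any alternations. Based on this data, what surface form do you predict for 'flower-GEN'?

In [piriga] and [piridʒe] the final segment of 'water' alternates: [g] ~ [dʒ].
The stem 'moon' ([bamega], [bamege]) shows [g] unchanged in both environments, so [g] cannot be basic with [dʒ] derived before the DIM suffix.
The underlying segment must be /dʒ/; palato-alveolar /dʒ/ and /ʃ/ become [g] and [s] when no front vowel follows, yielding [g] there.
From [remɛdʒe] the stem 'flower' is /remɛdʒ/; when no front vowel follows this yields [remɛga].

[remɛga]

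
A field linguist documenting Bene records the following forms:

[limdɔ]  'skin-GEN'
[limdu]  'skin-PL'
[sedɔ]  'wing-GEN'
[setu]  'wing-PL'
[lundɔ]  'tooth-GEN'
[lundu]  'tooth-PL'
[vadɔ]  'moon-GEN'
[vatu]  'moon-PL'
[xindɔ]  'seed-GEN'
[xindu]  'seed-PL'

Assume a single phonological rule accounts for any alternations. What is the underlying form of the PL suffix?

The PL suffix surfaces as [-du] and [-tu], depending on the final segment of the stem.
By contrast the GEN suffix keeps its initial [d] throughout — that segment must be underlying.
The PL suffix is therefore /-tu/ underlyingly, with post-nasal voicing: voiceless stops become voiced after a nasal.

/-tu/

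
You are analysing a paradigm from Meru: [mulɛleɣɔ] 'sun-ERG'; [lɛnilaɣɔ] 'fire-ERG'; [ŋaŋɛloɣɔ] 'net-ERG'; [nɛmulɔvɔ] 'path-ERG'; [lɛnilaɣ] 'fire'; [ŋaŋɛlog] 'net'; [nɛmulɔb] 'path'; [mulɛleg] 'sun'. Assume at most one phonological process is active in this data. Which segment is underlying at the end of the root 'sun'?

/g/

In [mulɛleɣɔ] and [mulɛleg] the final segment of 'sun' alternates: [ɣ] ~ [g].
The stem 'fire' ([lɛnilaɣɔ], [lɛnilaɣ]) shows [ɣ] unchanged in both environments, so [ɣ] cannot be basic with [g] derived in isolation.
The underlying segment must be /g/; voiced stops become fricatives between vowels, yielding [ɣ] there.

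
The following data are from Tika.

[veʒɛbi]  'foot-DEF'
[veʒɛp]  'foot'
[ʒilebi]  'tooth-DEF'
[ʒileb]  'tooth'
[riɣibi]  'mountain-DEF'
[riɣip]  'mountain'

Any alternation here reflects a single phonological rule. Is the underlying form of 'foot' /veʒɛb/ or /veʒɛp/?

'foot' shows [b] ~ [p] at the end of the stem ([veʒɛbi] vs [veʒɛp]).
The stem 'tooth' ([ʒilebi], [ʒileb]) shows [b] unchanged in both environments, so [b] cannot be basic with [p] derived in isolation.
So /p/ is underlying, and a rule of intervocalic voicing — voiceless stops become voiced between vowels — gives [b].

/veʒɛp/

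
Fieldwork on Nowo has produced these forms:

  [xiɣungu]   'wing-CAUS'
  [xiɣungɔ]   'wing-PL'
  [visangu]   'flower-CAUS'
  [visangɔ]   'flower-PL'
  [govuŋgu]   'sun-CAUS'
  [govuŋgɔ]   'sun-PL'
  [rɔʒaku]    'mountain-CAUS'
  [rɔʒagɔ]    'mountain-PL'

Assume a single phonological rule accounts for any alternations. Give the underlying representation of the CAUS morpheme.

The CAUS suffix surfaces as [-gu] and [-ku], depending on the final segment of the stem.
The PL suffix, which begins with [g], is invariant after every stem; so [g] is not altered by any rule here.
The CAUS suffix is therefore /-ku/ underlyingly, with post-nasal voicing: voiceless stops become voiced after a nasal.

/-ku/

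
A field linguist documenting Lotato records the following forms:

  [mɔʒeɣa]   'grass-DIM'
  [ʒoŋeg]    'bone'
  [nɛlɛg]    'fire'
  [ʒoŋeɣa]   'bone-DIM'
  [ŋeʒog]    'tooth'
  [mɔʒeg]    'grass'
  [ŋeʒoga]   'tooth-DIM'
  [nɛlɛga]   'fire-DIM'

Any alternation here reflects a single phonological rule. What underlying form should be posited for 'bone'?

/ʒoŋeɣ/

The root 'bone' surfaces as [ʒoŋeg] and [ʒoŋeɣa], with a stem-final [g] ~ [ɣ] alternation.
But 'fire' keeps [g] in both environments ([nɛlɛg], [nɛlɛga]), so there is no rule changing /g/ to [ɣ] before the DIM suffix.
The underlying segment must be /ɣ/; voiced fricatives become stops word-finally, yielding [g] there.
Hence 'bone' is /ʒoŋeɣ/ underlyingly.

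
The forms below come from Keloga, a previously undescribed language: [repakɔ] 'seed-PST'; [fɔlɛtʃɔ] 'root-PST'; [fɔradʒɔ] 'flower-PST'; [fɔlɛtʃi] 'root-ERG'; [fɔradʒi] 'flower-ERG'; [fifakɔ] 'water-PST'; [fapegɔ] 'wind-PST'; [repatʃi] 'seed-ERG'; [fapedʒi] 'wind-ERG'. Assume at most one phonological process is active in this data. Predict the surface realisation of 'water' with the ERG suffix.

[fifatʃi]

The root 'seed' surfaces as [repakɔ] and [repatʃi], with a stem-final [k] ~ [tʃ] alternation.
If /tʃ/ were underlying and a rule turned it into [k] before the PST suffix, 'root' would also alternate; but it has [tʃ] in both [fɔlɛtʃɔ] and [fɔlɛtʃi].
The alternation reflects palatalization before a front vowel: /k/ and /g/ become palato-alveolar [tʃ] and [dʒ] before a front vowel. /k/ is underlying.
From [fifakɔ] the stem 'water' is /fifak/; before a front vowel this yields [fifatʃi].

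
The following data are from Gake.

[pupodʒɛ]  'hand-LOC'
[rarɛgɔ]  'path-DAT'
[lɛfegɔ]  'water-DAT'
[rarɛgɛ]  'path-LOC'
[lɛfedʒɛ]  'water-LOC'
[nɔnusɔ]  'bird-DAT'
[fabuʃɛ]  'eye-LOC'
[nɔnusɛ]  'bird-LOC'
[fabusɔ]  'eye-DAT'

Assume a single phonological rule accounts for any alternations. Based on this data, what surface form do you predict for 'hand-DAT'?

'water' shows [g] ~ [dʒ] at the end of the stem ([lɛfegɔ] vs [lɛfedʒɛ]).
If /g/ were underlying and a rule turned it into [dʒ] before the LOC suffix, 'path' would also alternate; but it has [g] in both [rarɛgɔ] and [rarɛgɛ].
The alternation reflects depalatalization: palato-alveolar /dʒ/ and /ʃ/ become [g] and [s] when no front vowel follows. /dʒ/ is underlying.
The one attested form of 'hand', [pupodʒɛ], shows underlying /pupodʒ/. Applying the same rule when no front vowel follows gives [pupogɔ].

[pupogɔ]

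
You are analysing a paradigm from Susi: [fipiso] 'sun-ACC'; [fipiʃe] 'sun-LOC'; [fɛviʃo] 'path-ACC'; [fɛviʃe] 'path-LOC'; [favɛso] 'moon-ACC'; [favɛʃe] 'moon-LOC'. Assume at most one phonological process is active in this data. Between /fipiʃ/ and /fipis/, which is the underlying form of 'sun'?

/fipis/

The root 'sun' surfaces as [fipiso] and [fipiʃe], with a stem-final [s] ~ [ʃ] alternation.
If /ʃ/ were underlying and a rule turned it into [s] before the ACC suffix, 'path' would also alternate; but it has [ʃ] in both [fɛviʃo] and [fɛviʃe].
So /s/ is underlying, and a rule of palatalization before a front vowel — /s/ becomes palato-alveolar [ʃ] before a front vowel — gives [ʃ].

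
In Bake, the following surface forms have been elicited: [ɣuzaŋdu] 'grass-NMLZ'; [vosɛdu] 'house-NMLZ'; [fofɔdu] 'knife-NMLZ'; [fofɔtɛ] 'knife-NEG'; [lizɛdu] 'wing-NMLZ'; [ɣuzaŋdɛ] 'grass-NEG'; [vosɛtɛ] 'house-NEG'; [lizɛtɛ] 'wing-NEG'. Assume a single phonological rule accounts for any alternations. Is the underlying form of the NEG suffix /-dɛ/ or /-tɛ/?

The NEG morpheme has two allomorphs, [-dɛ] and [-tɛ].
The NMLZ suffix, which begins with [d], is invariant after every stem; so [d] is not altered by any rule here.
The NEG suffix is therefore /-tɛ/ underlyingly, with post-nasal voicing: voiceless stops become voiced after a nasal.

/-tɛ/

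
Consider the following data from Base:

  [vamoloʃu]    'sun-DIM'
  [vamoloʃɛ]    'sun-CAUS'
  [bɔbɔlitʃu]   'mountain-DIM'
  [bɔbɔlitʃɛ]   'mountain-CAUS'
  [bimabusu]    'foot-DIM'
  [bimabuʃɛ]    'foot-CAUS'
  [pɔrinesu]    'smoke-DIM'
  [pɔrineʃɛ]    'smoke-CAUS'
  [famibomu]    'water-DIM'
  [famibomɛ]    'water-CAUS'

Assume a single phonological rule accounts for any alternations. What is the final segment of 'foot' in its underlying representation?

In [bimabusu] and [bimabuʃɛ] the final segment of 'foot' alternates: [s] ~ [ʃ].
Compare 'sun', with invariant [ʃ] in [vamoloʃu] and [vamoloʃɛ]: an analysis with underlying /ʃ/ and a rule producing [s] before the DIM suffix would wrongly predict alternation here too.
The alternation reflects palatalization before a front vowel: /s/ becomes palato-alveolar [ʃ] before a front vowel. /s/ is underlying.

/s/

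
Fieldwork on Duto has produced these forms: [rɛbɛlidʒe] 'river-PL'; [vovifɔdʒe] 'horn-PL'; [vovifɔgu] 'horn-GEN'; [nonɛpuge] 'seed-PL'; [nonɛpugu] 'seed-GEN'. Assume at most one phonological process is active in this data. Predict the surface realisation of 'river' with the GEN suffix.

[rɛbɛligu]

The stem for 'horn' ends in [dʒ] in [vovifɔdʒe] but [g] in [vovifɔgu].
Compare 'seed', with invariant [g] in [nonɛpuge] and [nonɛpugu]: an analysis with underlying /g/ and a rule producing [dʒ] before the PL suffix would wrongly predict alternation here too.
The alternation reflects depalatalization: palato-alveolar /dʒ/ becomes [g] when no front vowel follows. /dʒ/ is underlying.
From [rɛbɛlidʒe] the stem 'river' is /rɛbɛlidʒ/; when no front vowel follows this yields [rɛbɛligu].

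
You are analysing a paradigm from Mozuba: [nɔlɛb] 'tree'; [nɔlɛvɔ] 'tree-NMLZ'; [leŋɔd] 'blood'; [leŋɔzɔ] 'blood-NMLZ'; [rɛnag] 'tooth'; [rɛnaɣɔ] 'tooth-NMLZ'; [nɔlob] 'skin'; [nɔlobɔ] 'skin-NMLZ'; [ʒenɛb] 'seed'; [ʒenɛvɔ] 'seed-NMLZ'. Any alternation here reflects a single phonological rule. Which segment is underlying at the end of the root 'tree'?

/v/

The stem for 'tree' ends in [b] in [nɔlɛb] but [v] in [nɔlɛvɔ].
The stem 'skin' ([nɔlob], [nɔlobɔ]) shows [b] unchanged in both environments, so [b] cannot be basic with [v] derived before the NMLZ suffix.
So /v/ is underlying, and a rule of word-final hardening — voiced fricatives become stops word-finally — gives [b].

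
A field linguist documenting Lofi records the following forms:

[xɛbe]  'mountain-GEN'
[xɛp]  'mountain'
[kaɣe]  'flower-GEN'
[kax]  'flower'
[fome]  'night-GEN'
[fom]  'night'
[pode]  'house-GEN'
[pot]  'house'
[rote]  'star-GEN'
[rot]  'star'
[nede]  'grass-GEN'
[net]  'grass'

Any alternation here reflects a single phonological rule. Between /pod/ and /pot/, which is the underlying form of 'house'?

In [pode] and [pot] the final segment of 'house' alternates: [d] ~ [t].
But 'star' keeps [t] in both environments ([rote], [rot]), so there is no rule changing /t/ to [d] before the GEN suffix.
Therefore /d/ is basic and [t] is derived by word-final obstruent devoicing (voiced obstruents become voiceless word-finally).

/pod/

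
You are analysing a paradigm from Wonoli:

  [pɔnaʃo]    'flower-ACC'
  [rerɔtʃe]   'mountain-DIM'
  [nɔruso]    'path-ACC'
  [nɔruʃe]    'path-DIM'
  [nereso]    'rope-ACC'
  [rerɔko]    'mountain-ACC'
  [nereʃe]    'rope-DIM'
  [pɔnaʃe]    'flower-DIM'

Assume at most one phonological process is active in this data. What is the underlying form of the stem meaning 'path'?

/nɔrus/

The root 'path' surfaces as [nɔruʃe] and [nɔruso], with a stem-final [ʃ] ~ [s] alternation.
If /ʃ/ were underlying and a rule turned it into [s] before the ACC suffix, 'flower' would also alternate; but it has [ʃ] in both [pɔnaʃe] and [pɔnaʃo].
The alternation reflects palatalization before a front vowel: /k/ and /s/ become palato-alveolar [tʃ] and [ʃ] before a front vowel. /s/ is underlying.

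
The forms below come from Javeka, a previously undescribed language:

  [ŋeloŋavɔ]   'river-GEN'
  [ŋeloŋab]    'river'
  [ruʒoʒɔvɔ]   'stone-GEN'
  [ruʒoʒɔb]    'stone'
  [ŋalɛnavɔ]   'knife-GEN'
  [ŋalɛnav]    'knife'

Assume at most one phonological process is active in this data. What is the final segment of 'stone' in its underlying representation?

In [ruʒoʒɔvɔ] and [ruʒoʒɔb] the final segment of 'stone' alternates: [v] ~ [b].
If /v/ were underlying and a rule turned it into [b] in isolation, 'knife' would also alternate; but it has [v] in both [ŋalɛnavɔ] and [ŋalɛnav].
The underlying segment must be /b/; voiced stops become fricatives between vowels, yielding [v] there.

/b/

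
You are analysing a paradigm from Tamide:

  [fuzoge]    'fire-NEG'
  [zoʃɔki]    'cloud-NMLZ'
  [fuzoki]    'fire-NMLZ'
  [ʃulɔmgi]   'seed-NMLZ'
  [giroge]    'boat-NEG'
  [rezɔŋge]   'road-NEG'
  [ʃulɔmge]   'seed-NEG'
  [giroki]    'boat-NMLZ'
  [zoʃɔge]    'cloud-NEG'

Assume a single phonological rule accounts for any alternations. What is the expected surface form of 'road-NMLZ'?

The NMLZ morpheme has two allomorphs, [-gi] and [-ki].
By contrast the NEG suffix keeps its initial [g] throughout — that segment must be underlying.
The NMLZ suffix is therefore /-ki/ underlyingly, with post-nasal voicing: voiceless stops become voiced after a nasal.
After 'road', which ends in a nasal, the suffix surfaces as [-gi], giving [rezɔŋgi].

[rezɔŋgi]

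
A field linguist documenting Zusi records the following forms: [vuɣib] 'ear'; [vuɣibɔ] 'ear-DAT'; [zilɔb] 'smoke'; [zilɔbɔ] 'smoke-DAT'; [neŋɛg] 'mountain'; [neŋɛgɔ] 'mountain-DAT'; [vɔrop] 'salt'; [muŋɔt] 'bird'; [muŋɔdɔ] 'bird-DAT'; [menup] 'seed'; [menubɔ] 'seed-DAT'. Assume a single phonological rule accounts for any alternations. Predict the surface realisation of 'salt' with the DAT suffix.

In [menup] and [menubɔ] the final segment of 'seed' alternates: [p] ~ [b].
Compare 'ear', with invariant [b] in [vuɣib] and [vuɣibɔ]: an analysis with underlying /b/ and a rule producing [p] in isolation would wrongly predict alternation here too.
Therefore /p/ is basic and [b] is derived by intervocalic voicing (voiceless stops become voiced between vowels).
The one attested form of 'salt', [vɔrop], shows underlying /vɔrop/. Applying the same rule between vowels gives [vɔrobɔ].

[vɔrobɔ]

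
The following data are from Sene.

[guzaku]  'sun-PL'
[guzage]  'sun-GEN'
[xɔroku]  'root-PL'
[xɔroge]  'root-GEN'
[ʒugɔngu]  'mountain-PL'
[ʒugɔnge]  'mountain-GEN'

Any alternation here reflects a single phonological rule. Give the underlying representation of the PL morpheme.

/-ku/

The PL morpheme has two allomorphs, [-gu] and [-ku].
The GEN suffix, which begins with [g], is invariant after every stem; so [g] is not altered by any rule here.
The PL suffix is therefore /-ku/ underlyingly, with post-nasal voicing: voiceless stops become voiced after a nasal.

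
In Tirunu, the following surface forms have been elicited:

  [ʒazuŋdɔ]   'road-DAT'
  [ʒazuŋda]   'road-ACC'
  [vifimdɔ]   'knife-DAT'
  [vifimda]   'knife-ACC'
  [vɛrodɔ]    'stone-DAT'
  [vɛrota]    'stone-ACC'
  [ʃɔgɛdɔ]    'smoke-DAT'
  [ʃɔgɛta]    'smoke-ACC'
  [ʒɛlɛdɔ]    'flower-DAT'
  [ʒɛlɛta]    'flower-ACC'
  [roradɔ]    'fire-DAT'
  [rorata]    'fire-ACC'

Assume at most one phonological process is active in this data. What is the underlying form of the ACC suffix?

/-ta/

The ACC morpheme has two allomorphs, [-da] and [-ta].
The DAT suffix, which begins with [d], is invariant after every stem; so [d] is not altered by any rule here.
The ACC suffix is therefore /-ta/ underlyingly, with post-nasal voicing: voiceless stops become voiced after a nasal.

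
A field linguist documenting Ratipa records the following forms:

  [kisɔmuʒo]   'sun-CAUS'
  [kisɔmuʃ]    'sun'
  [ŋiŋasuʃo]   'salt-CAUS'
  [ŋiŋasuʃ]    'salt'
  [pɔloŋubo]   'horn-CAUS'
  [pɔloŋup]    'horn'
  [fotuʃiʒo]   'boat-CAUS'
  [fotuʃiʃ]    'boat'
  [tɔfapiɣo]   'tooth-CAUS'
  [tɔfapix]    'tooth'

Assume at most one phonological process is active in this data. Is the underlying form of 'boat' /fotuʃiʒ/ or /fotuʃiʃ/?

/fotuʃiʒ/

'boat' shows [ʒ] ~ [ʃ] at the end of the stem ([fotuʃiʒo] vs [fotuʃiʃ]).
If /ʃ/ were underlying and a rule turned it into [ʒ] before the CAUS suffix, 'salt' would also alternate; but it has [ʃ] in both [ŋiŋasuʃo] and [ŋiŋasuʃ].
The alternation reflects word-final obstruent devoicing: voiced obstruents become voiceless word-finally. /ʒ/ is underlying.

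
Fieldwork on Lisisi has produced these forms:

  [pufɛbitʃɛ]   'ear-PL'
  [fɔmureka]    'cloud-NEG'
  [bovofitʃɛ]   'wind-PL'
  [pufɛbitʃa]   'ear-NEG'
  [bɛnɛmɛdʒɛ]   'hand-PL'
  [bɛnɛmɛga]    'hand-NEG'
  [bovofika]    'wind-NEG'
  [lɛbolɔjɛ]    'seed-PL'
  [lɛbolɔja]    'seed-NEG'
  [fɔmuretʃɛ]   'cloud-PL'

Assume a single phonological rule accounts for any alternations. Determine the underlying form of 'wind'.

/bovofik/

In [bovofika] and [bovofitʃɛ] the final segment of 'wind' alternates: [k] ~ [tʃ].
If /tʃ/ were underlying and a rule turned it into [k] before the NEG suffix, 'ear' would also alternate; but it has [tʃ] in both [pufɛbitʃa] and [pufɛbitʃɛ].
Therefore /k/ is basic and [tʃ] is derived by palatalization before a front vowel (/k/ and /g/ become palato-alveolar [tʃ] and [dʒ] before a front vowel).
Hence 'wind' is /bovofik/ underlyingly.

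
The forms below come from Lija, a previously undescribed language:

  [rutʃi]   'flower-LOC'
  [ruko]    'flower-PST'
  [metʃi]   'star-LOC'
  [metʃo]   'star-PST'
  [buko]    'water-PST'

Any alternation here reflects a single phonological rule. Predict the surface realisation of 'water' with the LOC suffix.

[butʃi]

The stem for 'flower' ends in [tʃ] in [rutʃi] but [k] in [ruko].
The stem 'star' ([metʃi], [metʃo]) shows [tʃ] unchanged in both environments, so [tʃ] cannot be basic with [k] derived before the PST suffix.
The alternation reflects palatalization before a front vowel: /k/ becomes palato-alveolar [tʃ] before a front vowel. /k/ is underlying.
From [buko] the stem 'water' is /buk/; before a front vowel this yields [butʃi].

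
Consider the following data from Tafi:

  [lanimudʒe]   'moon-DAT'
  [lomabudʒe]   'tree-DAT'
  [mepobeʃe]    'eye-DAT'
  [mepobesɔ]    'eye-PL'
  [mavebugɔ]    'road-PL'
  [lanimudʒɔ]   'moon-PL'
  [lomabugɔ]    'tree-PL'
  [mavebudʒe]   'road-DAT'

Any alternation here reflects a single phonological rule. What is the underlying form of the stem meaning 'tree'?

/lomabug/

The stem for 'tree' ends in [dʒ] in [lomabudʒe] but [g] in [lomabugɔ].
But 'moon' keeps [dʒ] in both environments ([lanimudʒe], [lanimudʒɔ]), so there is no rule changing /dʒ/ to [g] before the PL suffix.
Therefore /g/ is basic and [dʒ] is derived by palatalization before a front vowel (/g/ and /s/ become palato-alveolar [dʒ] and [ʃ] before a front vowel).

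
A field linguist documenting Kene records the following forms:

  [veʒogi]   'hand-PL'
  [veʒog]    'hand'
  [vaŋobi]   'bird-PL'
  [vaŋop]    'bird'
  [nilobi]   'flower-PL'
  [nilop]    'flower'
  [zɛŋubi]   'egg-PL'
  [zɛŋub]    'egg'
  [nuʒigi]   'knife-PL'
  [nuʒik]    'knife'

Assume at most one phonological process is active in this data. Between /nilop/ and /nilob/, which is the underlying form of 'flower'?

In [nilobi] and [nilop] the final segment of 'flower' alternates: [b] ~ [p].
But 'egg' keeps [b] in both environments ([zɛŋubi], [zɛŋub]), so there is no rule changing /b/ to [p] in isolation.
The alternation reflects intervocalic voicing: voiceless stops become voiced between vowels. /p/ is underlying.

/nilop/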